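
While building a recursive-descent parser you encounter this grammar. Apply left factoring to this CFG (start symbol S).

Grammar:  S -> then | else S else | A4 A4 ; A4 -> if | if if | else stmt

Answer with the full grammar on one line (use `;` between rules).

A4 has alternatives sharing prefix 'if': factor to A4 → if A4' with A4' → ε | if.

S -> then | else S else | A4 A4; A4 -> else stmt | if A4'; A4' -> ε | if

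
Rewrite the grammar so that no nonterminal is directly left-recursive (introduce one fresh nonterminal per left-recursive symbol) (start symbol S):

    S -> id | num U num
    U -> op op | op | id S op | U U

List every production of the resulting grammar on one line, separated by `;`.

Left recursion appears on U.
For U: α = {U}, β = {op op, op, id S op}. Rewrite as U → β U' and U' → α U' | ε.

S -> id | num U num; U -> op op U' | op U' | id S op U'; U' -> U U' | ε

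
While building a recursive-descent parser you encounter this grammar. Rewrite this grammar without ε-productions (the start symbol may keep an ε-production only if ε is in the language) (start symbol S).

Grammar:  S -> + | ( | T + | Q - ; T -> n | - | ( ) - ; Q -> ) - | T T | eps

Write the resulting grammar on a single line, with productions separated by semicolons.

Nullable set = {Q}.
ε ∉ L(G), so no ε-production is kept.
For each production, add variants omitting each subset of nullable occurrences: S → Q - gives Q - | -.

S -> + | ( | T + | Q - | -; T -> n | - | ( ) -; Q -> ) - | T T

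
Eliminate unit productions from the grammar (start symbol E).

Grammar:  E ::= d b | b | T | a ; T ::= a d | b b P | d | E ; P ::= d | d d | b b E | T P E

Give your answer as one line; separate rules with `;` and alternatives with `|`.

E ::= d b | b | a | a d | b b P | d; T ::= d b | b | a | a d | b b P | d; P ::= d | d d | b b E | T P E

Unit pairs: E ⇒* {T}; T ⇒* {E}.
For every A with A ⇒* B via unit rules, add B's non-unit alternatives to A; then delete every rule of the form X → Y.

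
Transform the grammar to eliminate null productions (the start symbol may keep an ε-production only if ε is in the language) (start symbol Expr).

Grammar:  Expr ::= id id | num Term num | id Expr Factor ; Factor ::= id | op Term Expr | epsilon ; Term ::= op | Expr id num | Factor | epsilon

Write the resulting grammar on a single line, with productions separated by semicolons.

Nullable nonterminals: {Factor, Term}.
ε ∉ L(G), so no ε-production is kept.
Add the nullable-subset variants: Expr → num Term num gives num Term num | num num. Expr → id Expr Factor gives id Expr Factor | id Expr. Factor → op Term Expr gives op Term Expr | op Expr.

Expr ::= id id | num Term num | num num | id Expr Factor | id Expr; Factor ::= id | op Term Expr | op Expr; Term ::= op | Expr id num | Factor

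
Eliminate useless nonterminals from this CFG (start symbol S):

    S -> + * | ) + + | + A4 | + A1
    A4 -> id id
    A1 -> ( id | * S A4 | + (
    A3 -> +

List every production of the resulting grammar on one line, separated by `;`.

Generating nonterminals: {A1, A3, A4, S}.
Reachable from S after that: {A1, A4, S}.
Removed useless symbols: {A3} and every production mentioning them.

S -> + * | ) + + | + A4 | + A1; A4 -> id id; A1 -> ( id | * S A4 | + (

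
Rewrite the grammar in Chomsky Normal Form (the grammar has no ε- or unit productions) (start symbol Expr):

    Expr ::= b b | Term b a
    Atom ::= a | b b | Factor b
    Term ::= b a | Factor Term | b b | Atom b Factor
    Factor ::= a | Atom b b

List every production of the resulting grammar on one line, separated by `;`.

Introduce a nonterminal for each terminal appearing in a rule of length ≥ 2: X1 → b, X2 → a.
Binarize each right-hand side of length ≥ 3 by chaining fresh nonterminals (Y1, Y2, …): affected rules were Expr → Term X1 X2; Term → Atom X1 Factor; Factor → Atom X1 X1.

Expr ::= X1 X1 | Term Y1; Atom ::= a | X1 X1 | Factor X1; Term ::= X1 X2 | Factor Term | X1 X1 | Atom Y2; Factor ::= a | Atom Y3; X1 ::= b; X2 ::= a; Y1 ::= X1 X2; Y2 ::= X1 Factor; Y3 ::= X1 X1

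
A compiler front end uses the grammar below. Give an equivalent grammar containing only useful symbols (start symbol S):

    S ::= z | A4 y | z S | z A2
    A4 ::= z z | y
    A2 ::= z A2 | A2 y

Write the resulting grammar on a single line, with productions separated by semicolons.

Generating nonterminals: {A4, S}.
Reachable from S after that: {A4, S}.
Removed useless symbols: {A2} and every production mentioning them.

S ::= z | A4 y | z S; A4 ::= z z | y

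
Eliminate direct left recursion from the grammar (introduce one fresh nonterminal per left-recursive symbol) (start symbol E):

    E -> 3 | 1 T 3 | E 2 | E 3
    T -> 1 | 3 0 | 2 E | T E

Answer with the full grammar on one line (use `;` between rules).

E -> 3 E' | 1 T 3 E'; T -> 1 T' | 3 0 T' | 2 E T'; E' -> 2 E' | 3 E' | epsilon; T' -> E T' | epsilon

Left recursion appears on E, T.
For E: α = {2, 3}, β = {3, 1 T 3}. Rewrite as E → β E' and E' → α E' | ε.
For T: α = {E}, β = {1, 3 0, 2 E}. Rewrite as T → β T' and T' → α T' | ε.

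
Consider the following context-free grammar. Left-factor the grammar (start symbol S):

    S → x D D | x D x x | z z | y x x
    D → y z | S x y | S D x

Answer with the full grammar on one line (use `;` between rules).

S has alternatives sharing prefix 'x D': factor to S → x D S' with S' → D | x x.
D has alternatives sharing prefix 'S': factor to D → S D' with D' → x y | D x.

S → z z | y x x | x D S'; D → y z | S D'; S' → D | x x; D' → x y | D x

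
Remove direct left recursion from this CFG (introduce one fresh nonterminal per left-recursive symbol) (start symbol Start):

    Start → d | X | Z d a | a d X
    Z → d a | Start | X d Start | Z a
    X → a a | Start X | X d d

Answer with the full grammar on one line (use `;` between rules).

Directly left-recursive nonterminals: Z, X.
For Z: α = {a}, β = {d a, Start, X d Start}. Rewrite as Z → β Z1 and Z1 → α Z1 | ε.
For X: α = {d d}, β = {a a, Start X}. Rewrite as X → β X1 and X1 → α X1 | ε.

Start → d | X | Z d a | a d X; Z → d a Z1 | Start Z1 | X d Start Z1; X → a a X1 | Start X X1; Z1 → a Z1 | ε; X1 → d d X1 | ε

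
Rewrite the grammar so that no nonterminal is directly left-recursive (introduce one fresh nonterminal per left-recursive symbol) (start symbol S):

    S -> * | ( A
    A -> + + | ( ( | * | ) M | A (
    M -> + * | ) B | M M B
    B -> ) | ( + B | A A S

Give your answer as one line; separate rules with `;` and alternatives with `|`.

A, M are directly left-recursive.
For A: α = {(}, β = {+ +, ( (, *, ) M}. Rewrite as A → β A' and A' → α A' | ε.
For M: α = {M B}, β = {+ *, ) B}. Rewrite as M → β M' and M' → α M' | ε.

S -> * | ( A; A -> + + A' | ( ( A' | * A' | ) M A'; M -> + * M' | ) B M'; B -> ) | ( + B | A A S; A' -> ( A' | ε; M' -> M B M' | ε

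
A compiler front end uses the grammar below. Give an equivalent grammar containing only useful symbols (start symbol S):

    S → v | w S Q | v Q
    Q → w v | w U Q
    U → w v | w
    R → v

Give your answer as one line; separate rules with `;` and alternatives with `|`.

Generating nonterminals: {Q, R, S, U}.
Reachable from S after that: {Q, S, U}.
Removed useless symbols: {R} and every production mentioning them.

S → v | w S Q | v Q; Q → w v | w U Q; U → w v | w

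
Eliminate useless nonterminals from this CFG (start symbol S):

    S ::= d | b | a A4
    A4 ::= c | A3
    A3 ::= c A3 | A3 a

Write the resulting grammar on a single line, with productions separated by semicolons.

S ::= d | b | a A4; A4 ::= c

Generating nonterminals: {A4, S}.
Reachable from S after that: {A4, S}.
Removed useless symbols: {A3} and every production mentioning them.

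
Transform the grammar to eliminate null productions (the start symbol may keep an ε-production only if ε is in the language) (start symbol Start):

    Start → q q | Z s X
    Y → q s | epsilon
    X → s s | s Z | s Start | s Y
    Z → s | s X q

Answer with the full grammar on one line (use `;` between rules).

Nullable set = {Y}.
ε ∉ L(G), so no ε-production is kept.
Expand every rule over subsets of its nullable positions: X → s Y gives s Y | s.

Start → q q | Z s X; Y → q s; X → s s | s Z | s Start | s Y | s; Z → s | s X q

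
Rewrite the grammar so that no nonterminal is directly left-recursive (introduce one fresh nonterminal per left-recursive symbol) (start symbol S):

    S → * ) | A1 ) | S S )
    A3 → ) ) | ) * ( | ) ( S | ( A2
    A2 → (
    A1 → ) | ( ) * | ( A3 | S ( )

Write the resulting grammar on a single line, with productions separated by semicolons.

S → * ) S' | A1 ) S'; A3 → ) ) | ) * ( | ) ( S | ( A2; A2 → (; A1 → ) | ( ) * | ( A3 | S ( ); S' → S ) S' | epsilon

Directly left-recursive nonterminal: S.
For S: α = {S )}, β = {* ), A1 )}. Rewrite as S → β S' and S' → α S' | ε.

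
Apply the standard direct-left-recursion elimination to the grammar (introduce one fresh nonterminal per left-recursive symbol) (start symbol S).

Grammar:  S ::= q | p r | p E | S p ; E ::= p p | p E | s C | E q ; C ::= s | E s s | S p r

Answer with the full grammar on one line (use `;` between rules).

Left recursion appears on S, E.
For S: α = {p}, β = {q, p r, p E}. Rewrite as S → β S' and S' → α S' | ε.
For E: α = {q}, β = {p p, p E, s C}. Rewrite as E → β E' and E' → α E' | ε.

S ::= q S' | p r S' | p E S'; E ::= p p E' | p E E' | s C E'; C ::= s | E s s | S p r; S' ::= p S' | eps; E' ::= q E' | eps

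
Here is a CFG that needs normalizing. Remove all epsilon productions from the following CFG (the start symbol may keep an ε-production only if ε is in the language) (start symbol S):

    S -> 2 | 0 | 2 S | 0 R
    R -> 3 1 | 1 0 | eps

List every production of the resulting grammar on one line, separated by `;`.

Nullable set = {R}.
ε ∉ L(G), so no ε-production is kept.

S -> 2 | 0 | 2 S | 0 R; R -> 3 1 | 1 0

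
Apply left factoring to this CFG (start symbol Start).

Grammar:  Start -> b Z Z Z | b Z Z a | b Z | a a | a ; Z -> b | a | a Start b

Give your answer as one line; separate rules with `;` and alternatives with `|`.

Start -> b Z Start1 | a Start2; Z -> b | a Z1; Start1 -> ε | Z Start11; Start2 -> a | ε; Z1 -> ε | Start b; Start11 -> Z | a

Start has alternatives sharing prefix 'b Z': factor to Start → b Z Start1 with Start1 → Z Z | Z a | ε.
Start has alternatives sharing prefix 'a': factor to Start → a Start2 with Start2 → a | ε.
Z has alternatives sharing prefix 'a': factor to Z → a Z1 with Z1 → ε | Start b.
Start1 has alternatives sharing prefix 'Z': factor to Start1 → Z Start11 with Start11 → Z | a.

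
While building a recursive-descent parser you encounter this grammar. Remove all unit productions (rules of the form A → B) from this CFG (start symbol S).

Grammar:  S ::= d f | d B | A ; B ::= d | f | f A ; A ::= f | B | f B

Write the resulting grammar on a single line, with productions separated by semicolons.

Unit pairs: A ⇒* {B}; S ⇒* {A, B}.
For every A with A ⇒* B via unit rules, add B's non-unit alternatives to A; then delete every rule of the form X → Y.

S ::= d | f | f A | d f | d B | f B; B ::= d | f | f A; A ::= d | f | f A | f B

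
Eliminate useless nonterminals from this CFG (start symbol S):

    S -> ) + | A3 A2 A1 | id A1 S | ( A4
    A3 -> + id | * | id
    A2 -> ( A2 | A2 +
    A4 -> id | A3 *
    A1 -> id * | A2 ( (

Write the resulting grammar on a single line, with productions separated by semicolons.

Generating nonterminals: {A1, A3, A4, S}.
Reachable from S after that: {A1, A3, A4, S}.
Removed useless symbols: {A2} and every production mentioning them.

S -> ) + | id A1 S | ( A4; A3 -> + id | * | id; A4 -> id | A3 *; A1 -> id *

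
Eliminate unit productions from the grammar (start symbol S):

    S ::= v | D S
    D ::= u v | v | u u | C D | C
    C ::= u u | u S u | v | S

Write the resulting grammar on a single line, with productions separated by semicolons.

S ::= v | D S; D ::= v | D S | u u | u S u | u v | C D; C ::= u u | u S u | v | D S

Unit pairs: C ⇒* {S}; D ⇒* {C, S}.
Replace each nonterminal's rules with the union of the non-unit rules of every nonterminal it unit-derives.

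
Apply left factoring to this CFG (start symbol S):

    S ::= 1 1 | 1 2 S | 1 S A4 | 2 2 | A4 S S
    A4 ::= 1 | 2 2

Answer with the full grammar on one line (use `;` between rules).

S has alternatives sharing prefix '1': factor to S → 1 S' with S' → 1 | 2 S | S A4.

S ::= 2 2 | A4 S S | 1 S'; A4 ::= 1 | 2 2; S' ::= 1 | 2 S | S A4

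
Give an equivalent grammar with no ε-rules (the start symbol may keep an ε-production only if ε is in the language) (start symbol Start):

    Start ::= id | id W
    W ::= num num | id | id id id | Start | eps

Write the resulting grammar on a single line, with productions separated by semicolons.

Nullable nonterminals: {W}.
ε ∉ L(G), so no ε-production is kept.

Start ::= id | id W; W ::= num num | id | id id id | Start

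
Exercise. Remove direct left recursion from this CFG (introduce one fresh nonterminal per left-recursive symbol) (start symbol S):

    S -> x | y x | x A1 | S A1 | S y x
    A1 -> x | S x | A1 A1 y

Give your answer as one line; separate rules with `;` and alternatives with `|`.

S -> x S' | y x S' | x A1 S'; A1 -> x A1' | S x A1'; S' -> A1 S' | y x S' | ε; A1' -> A1 y A1' | ε

Directly left-recursive nonterminals: S, A1.
For S: α = {A1, y x}, β = {x, y x, x A1}. Rewrite as S → β S' and S' → α S' | ε.
For A1: α = {A1 y}, β = {x, S x}. Rewrite as A1 → β A1' and A1' → α A1' | ε.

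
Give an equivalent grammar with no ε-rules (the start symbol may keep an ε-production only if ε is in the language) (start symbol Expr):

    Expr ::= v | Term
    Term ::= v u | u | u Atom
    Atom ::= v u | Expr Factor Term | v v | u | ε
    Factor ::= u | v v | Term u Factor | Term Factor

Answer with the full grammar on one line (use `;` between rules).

Expr ::= v | Term; Term ::= v u | u | u Atom; Atom ::= v u | Expr Factor Term | v v | u; Factor ::= u | v v | Term u Factor | Term Factor

The nullable symbols are {Atom}.
ε ∉ L(G), so no ε-production is kept.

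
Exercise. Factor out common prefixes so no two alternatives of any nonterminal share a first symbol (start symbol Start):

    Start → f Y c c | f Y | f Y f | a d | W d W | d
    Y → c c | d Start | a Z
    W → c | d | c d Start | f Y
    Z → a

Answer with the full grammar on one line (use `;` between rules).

Start → a d | W d W | d | f Y Start1; Y → c c | d Start | a Z; W → d | f Y | c W1; Z → a; Start1 → c c | ε | f; W1 → ε | d Start

Start has alternatives sharing prefix 'f Y': factor to Start → f Y Start1 with Start1 → c c | ε | f.
W has alternatives sharing prefix 'c': factor to W → c W1 with W1 → ε | d Start.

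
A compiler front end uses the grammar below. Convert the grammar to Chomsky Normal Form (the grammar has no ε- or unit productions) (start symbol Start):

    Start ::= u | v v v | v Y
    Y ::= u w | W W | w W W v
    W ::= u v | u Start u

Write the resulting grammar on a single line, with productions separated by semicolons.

Introduce a nonterminal for each terminal appearing in a rule of length ≥ 2: X1 → v, X2 → u, X3 → w.
Binarize each right-hand side of length ≥ 3 by chaining fresh nonterminals (Y1, Y2, …): affected rules were Start → X1 X1 X1; Y → X3 W W X1; W → X2 Start X2.

Start ::= u | X1 Y1 | X1 Y; Y ::= X2 X3 | W W | X3 Y2; W ::= X2 X1 | X2 Y4; X1 ::= v; X2 ::= u; X3 ::= w; Y1 ::= X1 X1; Y2 ::= W Y3; Y3 ::= W X1; Y4 ::= Start X2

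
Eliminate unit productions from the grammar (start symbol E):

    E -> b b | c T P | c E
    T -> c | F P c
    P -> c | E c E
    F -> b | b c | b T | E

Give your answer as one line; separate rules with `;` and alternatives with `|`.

Unit pairs: F ⇒* {E}.
For each unit pair (A, B), copy every non-unit production of B to A, then drop all unit productions.

E -> b b | c T P | c E; T -> c | F P c; P -> c | E c E; F -> b b | c T P | c E | b | b c | b T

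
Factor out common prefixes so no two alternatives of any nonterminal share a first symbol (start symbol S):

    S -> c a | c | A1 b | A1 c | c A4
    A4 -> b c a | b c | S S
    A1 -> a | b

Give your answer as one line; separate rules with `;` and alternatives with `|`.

S -> c S' | A1 S''; A4 -> S S | b c A4'; A1 -> a | b; S' -> a | epsilon | A4; S'' -> b | c; A4' -> a | epsilon

S has alternatives sharing prefix 'c': factor to S → c S' with S' → a | ε | A4.
S has alternatives sharing prefix 'A1': factor to S → A1 S'' with S'' → b | c.
A4 has alternatives sharing prefix 'b c': factor to A4 → b c A4' with A4' → a | ε.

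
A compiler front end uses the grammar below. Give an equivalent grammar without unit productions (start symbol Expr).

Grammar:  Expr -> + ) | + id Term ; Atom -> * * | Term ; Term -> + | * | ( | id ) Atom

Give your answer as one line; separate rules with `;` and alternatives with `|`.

Unit pairs: Atom ⇒* {Term}.
For each unit pair (A, B), copy every non-unit production of B to A, then drop all unit productions.

Expr -> + ) | + id Term; Atom -> + | * | ( | id ) Atom | * *; Term -> + | * | ( | id ) Atom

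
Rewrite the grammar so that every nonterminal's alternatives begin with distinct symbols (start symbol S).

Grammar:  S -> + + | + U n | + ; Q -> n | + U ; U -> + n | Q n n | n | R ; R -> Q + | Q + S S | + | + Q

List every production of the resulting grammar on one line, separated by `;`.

S -> + S'; Q -> n | + U; U -> + n | Q n n | n | R; R -> Q + R' | + R''; S' -> + | U n | ε; R' -> ε | S S; R'' -> ε | Q

S has alternatives sharing prefix '+': factor to S → + S' with S' → + | U n | ε.
R has alternatives sharing prefix 'Q +': factor to R → Q + R' with R' → ε | S S.
R has alternatives sharing prefix '+': factor to R → + R'' with R'' → ε | Q.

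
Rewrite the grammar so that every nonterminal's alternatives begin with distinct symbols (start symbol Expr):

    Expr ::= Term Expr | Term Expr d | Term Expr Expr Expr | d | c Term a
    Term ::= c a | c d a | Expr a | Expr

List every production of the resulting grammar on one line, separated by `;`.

Expr has alternatives sharing prefix 'Term Expr': factor to Expr → Term Expr Expr1 with Expr1 → ε | d | Expr Expr.
Term has alternatives sharing prefix 'c': factor to Term → c Term1 with Term1 → a | d a.
Term has alternatives sharing prefix 'Expr': factor to Term → Expr Term2 with Term2 → a | ε.

Expr ::= d | c Term a | Term Expr Expr1; Term ::= c Term1 | Expr Term2; Expr1 ::= ε | d | Expr Expr; Term1 ::= a | d a; Term2 ::= a | ε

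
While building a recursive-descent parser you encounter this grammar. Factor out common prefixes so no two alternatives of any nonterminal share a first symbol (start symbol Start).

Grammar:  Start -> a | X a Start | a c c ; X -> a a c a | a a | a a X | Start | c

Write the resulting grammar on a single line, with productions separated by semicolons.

Start -> X a Start | a Start1; X -> Start | c | a a X1; Start1 -> ε | c c; X1 -> c a | ε | X

Start has alternatives sharing prefix 'a': factor to Start → a Start1 with Start1 → ε | c c.
X has alternatives sharing prefix 'a a': factor to X → a a X1 with X1 → c a | ε | X.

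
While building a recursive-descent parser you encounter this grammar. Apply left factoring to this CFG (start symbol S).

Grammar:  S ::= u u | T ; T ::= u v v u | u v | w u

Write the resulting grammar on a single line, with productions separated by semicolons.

S ::= u u | T; T ::= w u | u v T'; T' ::= v u | ε

T has alternatives sharing prefix 'u v': factor to T → u v T' with T' → v u | ε.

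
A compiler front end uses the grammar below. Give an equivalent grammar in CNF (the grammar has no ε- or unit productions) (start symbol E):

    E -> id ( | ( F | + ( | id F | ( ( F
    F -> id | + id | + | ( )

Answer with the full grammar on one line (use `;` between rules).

E -> X1 X2 | X2 F | X3 X2 | X1 F | X2 Y1; F -> id | X3 X1 | + | X2 X4; X1 -> id; X2 -> (; X3 -> +; X4 -> ); Y1 -> X2 F

Introduce a nonterminal for each terminal appearing in a rule of length ≥ 2: X1 → id, X2 → (, X3 → +, X4 → ).
Binarize each right-hand side of length ≥ 3 by chaining fresh nonterminals (Y1, Y2, …): affected rules were E → X2 X2 F.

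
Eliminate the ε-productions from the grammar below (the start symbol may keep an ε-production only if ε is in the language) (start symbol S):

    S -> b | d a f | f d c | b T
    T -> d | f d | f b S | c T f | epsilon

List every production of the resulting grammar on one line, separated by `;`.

Nullable nonterminals: {T}.
ε ∉ L(G), so no ε-production is kept.
For each production, add variants omitting each subset of nullable occurrences: T → c T f gives c T f | c f.

S -> b | d a f | f d c | b T; T -> d | f d | f b S | c T f | c f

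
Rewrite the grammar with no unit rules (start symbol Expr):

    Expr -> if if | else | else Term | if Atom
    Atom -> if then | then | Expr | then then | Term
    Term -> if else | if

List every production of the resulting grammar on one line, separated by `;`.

Unit pairs: Atom ⇒* {Expr, Term}.
Replace each nonterminal's rules with the union of the non-unit rules of every nonterminal it unit-derives.

Expr -> if if | else | else Term | if Atom; Atom -> if else | if | if then | then | then then | if if | else | else Term | if Atom; Term -> if else | if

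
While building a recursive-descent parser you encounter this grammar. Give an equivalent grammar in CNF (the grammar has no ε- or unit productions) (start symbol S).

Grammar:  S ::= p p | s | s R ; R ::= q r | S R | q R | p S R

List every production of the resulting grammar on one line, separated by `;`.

S ::= X1 X1 | s | X2 R; R ::= X3 X4 | S R | X3 R | X1 Y1; X1 ::= p; X2 ::= s; X3 ::= q; X4 ::= r; Y1 ::= S R

Introduce a nonterminal for each terminal appearing in a rule of length ≥ 2: X1 → p, X2 → s, X3 → q, X4 → r.
Binarize each right-hand side of length ≥ 3 by chaining fresh nonterminals (Y1, Y2, …): affected rules were R → X1 S R.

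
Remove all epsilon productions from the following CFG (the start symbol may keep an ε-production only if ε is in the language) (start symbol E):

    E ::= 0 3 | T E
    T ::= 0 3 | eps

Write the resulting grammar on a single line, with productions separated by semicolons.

E ::= 0 3 | T E; T ::= 0 3

Nullable set = {T}.
ε ∉ L(G), so no ε-production is kept.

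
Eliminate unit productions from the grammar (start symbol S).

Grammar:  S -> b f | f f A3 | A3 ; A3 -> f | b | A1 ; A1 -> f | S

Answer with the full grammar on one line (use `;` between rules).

Unit pairs: A1 ⇒* {A3, S}; A3 ⇒* {A1, S}; S ⇒* {A1, A3}.
For each unit pair (A, B), copy every non-unit production of B to A, then drop all unit productions.

S -> f | b f | f f A3 | b; A3 -> f | b f | f f A3 | b; A1 -> f | b f | f f A3 | b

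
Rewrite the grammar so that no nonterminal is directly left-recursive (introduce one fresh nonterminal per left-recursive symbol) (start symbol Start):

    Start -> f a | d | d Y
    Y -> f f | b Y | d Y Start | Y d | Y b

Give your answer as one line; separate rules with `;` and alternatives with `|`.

Start -> f a | d | d Y; Y -> f f Y1 | b Y Y1 | d Y Start Y1; Y1 -> d Y1 | b Y1 | ε

Left recursion appears on Y.
For Y: α = {d, b}, β = {f f, b Y, d Y Start}. Rewrite as Y → β Y1 and Y1 → α Y1 | ε.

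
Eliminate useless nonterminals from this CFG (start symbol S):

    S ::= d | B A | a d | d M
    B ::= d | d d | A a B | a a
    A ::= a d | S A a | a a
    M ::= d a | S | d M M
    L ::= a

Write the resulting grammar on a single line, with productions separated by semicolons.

Generating nonterminals: {A, B, L, M, S}.
Reachable from S after that: {A, B, M, S}.
Removed useless symbols: {L} and every production mentioning them.

S ::= d | B A | a d | d M; B ::= d | d d | A a B | a a; A ::= a d | S A a | a a; M ::= d a | S | d M M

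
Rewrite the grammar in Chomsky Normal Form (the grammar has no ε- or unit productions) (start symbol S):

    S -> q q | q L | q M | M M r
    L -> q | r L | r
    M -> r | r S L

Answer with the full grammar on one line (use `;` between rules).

Introduce a nonterminal for each terminal appearing in a rule of length ≥ 2: X1 → q, X2 → r.
Binarize each right-hand side of length ≥ 3 by chaining fresh nonterminals (Y1, Y2, …): affected rules were S → M M X2; M → X2 S L.

S -> X1 X1 | X1 L | X1 M | M Y1; L -> q | X2 L | r; M -> r | X2 Y2; X1 -> q; X2 -> r; Y1 -> M X2; Y2 -> S L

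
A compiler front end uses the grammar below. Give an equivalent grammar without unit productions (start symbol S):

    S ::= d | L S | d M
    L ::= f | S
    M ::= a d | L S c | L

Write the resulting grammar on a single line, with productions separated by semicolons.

Unit pairs: L ⇒* {S}; M ⇒* {L, S}.
For each unit pair (A, B), copy every non-unit production of B to A, then drop all unit productions.

S ::= d | L S | d M; L ::= f | d | L S | d M; M ::= f | d | L S | d M | a d | L S c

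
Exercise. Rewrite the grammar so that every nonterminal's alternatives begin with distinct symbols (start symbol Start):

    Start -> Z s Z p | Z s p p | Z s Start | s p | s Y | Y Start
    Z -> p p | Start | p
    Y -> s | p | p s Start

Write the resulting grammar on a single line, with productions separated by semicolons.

Start has alternatives sharing prefix 'Z s': factor to Start → Z s Start1 with Start1 → Z p | p p | Start.
Start has alternatives sharing prefix 's': factor to Start → s Start2 with Start2 → p | Y.
Z has alternatives sharing prefix 'p': factor to Z → p Z1 with Z1 → p | ε.
Y has alternatives sharing prefix 'p': factor to Y → p Y1 with Y1 → ε | s Start.

Start -> Y Start | Z s Start1 | s Start2; Z -> Start | p Z1; Y -> s | p Y1; Start1 -> Z p | p p | Start; Start2 -> p | Y; Z1 -> p | ε; Y1 -> ε | s Start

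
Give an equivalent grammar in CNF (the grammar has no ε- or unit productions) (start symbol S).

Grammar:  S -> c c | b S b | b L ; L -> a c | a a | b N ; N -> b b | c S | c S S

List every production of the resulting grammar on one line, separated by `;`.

Introduce a nonterminal for each terminal appearing in a rule of length ≥ 2: X1 → c, X2 → b, X3 → a.
Binarize each right-hand side of length ≥ 3 by chaining fresh nonterminals (Y1, Y2, …): affected rules were S → X2 S X2; N → X1 S S.

S -> X1 X1 | X2 Y1 | X2 L; L -> X3 X1 | X3 X3 | X2 N; N -> X2 X2 | X1 S | X1 Y2; X1 -> c; X2 -> b; X3 -> a; Y1 -> S X2; Y2 -> S S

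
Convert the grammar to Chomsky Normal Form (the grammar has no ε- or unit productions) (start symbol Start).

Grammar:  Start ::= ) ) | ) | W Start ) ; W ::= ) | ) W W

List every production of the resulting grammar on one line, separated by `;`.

Start ::= X1 X1 | ) | W Y1; W ::= ) | X1 Y2; X1 ::= ); Y1 ::= Start X1; Y2 ::= W W

Introduce a nonterminal for each terminal appearing in a rule of length ≥ 2: X1 → ).
Binarize each right-hand side of length ≥ 3 by chaining fresh nonterminals (Y1, Y2, …): affected rules were Start → W Start X1; W → X1 W W.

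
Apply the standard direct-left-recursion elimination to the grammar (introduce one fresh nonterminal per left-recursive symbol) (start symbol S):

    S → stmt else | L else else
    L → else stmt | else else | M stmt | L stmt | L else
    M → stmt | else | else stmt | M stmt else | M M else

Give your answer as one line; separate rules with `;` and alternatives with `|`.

S → stmt else | L else else; L → else stmt L' | else else L' | M stmt L'; M → stmt M' | else M' | else stmt M'; L' → stmt L' | else L' | ε; M' → stmt else M' | M else M' | ε

Left recursion appears on L, M.
For L: α = {stmt, else}, β = {else stmt, else else, M stmt}. Rewrite as L → β L' and L' → α L' | ε.
For M: α = {stmt else, M else}, β = {stmt, else, else stmt}. Rewrite as M → β M' and M' → α M' | ε.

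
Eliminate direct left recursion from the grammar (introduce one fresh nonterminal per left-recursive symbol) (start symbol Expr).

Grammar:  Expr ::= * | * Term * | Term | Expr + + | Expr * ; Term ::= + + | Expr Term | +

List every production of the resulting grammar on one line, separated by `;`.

Expr ::= * Expr1 | * Term * Expr1 | Term Expr1; Term ::= + + | Expr Term | +; Expr1 ::= + + Expr1 | * Expr1 | ε

Expr is directly left-recursive.
For Expr: α = {+ +, *}, β = {*, * Term *, Term}. Rewrite as Expr → β Expr1 and Expr1 → α Expr1 | ε.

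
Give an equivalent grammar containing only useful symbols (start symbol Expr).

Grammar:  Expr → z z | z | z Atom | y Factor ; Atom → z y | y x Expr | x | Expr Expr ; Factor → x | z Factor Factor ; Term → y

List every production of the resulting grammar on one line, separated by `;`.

Expr → z z | z | z Atom | y Factor; Atom → z y | y x Expr | x | Expr Expr; Factor → x | z Factor Factor

Generating nonterminals: {Atom, Expr, Factor, Term}.
Reachable from Expr after that: {Atom, Expr, Factor}.
Removed useless symbols: {Term} and every production mentioning them.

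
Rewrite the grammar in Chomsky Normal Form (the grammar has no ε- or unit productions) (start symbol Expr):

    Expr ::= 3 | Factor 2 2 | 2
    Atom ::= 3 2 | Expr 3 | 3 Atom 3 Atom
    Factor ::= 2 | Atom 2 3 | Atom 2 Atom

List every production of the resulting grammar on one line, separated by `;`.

Introduce a nonterminal for each terminal appearing in a rule of length ≥ 2: X1 → 2, X2 → 3.
Binarize each right-hand side of length ≥ 3 by chaining fresh nonterminals (Y1, Y2, …): affected rules were Expr → Factor X1 X1; Atom → X2 Atom X2 Atom; Factor → Atom X1 X2; Factor → Atom X1 Atom.

Expr ::= 3 | Factor Y1 | 2; Atom ::= X2 X1 | Expr X2 | X2 Y2; Factor ::= 2 | Atom Y4 | Atom Y5; X1 ::= 2; X2 ::= 3; Y1 ::= X1 X1; Y2 ::= Atom Y3; Y3 ::= X2 Atom; Y4 ::= X1 X2; Y5 ::= X1 Atom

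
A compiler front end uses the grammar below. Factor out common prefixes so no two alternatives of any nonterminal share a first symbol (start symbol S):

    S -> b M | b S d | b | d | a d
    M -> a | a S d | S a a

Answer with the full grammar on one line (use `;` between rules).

S has alternatives sharing prefix 'b': factor to S → b S' with S' → M | S d | ε.
M has alternatives sharing prefix 'a': factor to M → a M' with M' → ε | S d.

S -> d | a d | b S'; M -> S a a | a M'; S' -> M | S d | ε; M' -> ε | S d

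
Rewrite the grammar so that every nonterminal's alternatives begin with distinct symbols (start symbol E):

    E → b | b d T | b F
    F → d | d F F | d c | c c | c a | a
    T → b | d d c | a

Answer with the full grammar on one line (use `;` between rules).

E → b E'; F → a | d F' | c F''; T → b | d d c | a; E' → epsilon | d T | F; F' → epsilon | F F | c; F'' → c | a

E has alternatives sharing prefix 'b': factor to E → b E' with E' → ε | d T | F.
F has alternatives sharing prefix 'd': factor to F → d F' with F' → ε | F F | c.
F has alternatives sharing prefix 'c': factor to F → c F'' with F'' → c | a.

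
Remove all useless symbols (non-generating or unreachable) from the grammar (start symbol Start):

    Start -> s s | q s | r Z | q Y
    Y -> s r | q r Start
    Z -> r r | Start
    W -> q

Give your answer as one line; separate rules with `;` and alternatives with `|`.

Generating nonterminals: {Start, W, Y, Z}.
Reachable from Start after that: {Start, Y, Z}.
Removed useless symbols: {W} and every production mentioning them.

Start -> s s | q s | r Z | q Y; Y -> s r | q r Start; Z -> r r | Start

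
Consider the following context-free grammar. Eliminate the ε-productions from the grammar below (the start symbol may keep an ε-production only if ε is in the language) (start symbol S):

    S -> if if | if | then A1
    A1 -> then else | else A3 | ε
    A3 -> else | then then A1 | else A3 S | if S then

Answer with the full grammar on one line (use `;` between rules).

S -> if if | if | then A1 | then; A1 -> then else | else A3; A3 -> else | then then A1 | then then | else A3 S | if S then

Nullable set = {A1}.
ε ∉ L(G), so no ε-production is kept.
Add the nullable-subset variants: S → then A1 gives then A1 | then. A3 → then then A1 gives then then A1 | then then.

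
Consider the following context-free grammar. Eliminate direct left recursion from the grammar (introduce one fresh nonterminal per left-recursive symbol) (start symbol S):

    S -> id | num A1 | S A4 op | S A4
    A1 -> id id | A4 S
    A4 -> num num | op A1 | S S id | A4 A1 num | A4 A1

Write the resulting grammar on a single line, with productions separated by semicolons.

S -> id S' | num A1 S'; A1 -> id id | A4 S; A4 -> num num A4' | op A1 A4' | S S id A4'; S' -> A4 op S' | A4 S' | ε; A4' -> A1 num A4' | A1 A4' | ε

Left recursion appears on S, A4.
For S: α = {A4 op, A4}, β = {id, num A1}. Rewrite as S → β S' and S' → α S' | ε.
For A4: α = {A1 num, A1}, β = {num num, op A1, S S id}. Rewrite as A4 → β A4' and A4' → α A4' | ε.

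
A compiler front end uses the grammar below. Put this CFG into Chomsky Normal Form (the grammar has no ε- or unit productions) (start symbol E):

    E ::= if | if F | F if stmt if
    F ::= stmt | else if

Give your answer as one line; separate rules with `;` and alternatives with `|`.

E ::= if | X1 F | F Y1; F ::= stmt | X3 X1; X1 ::= if; X2 ::= stmt; X3 ::= else; Y1 ::= X1 Y2; Y2 ::= X2 X1

Introduce a nonterminal for each terminal appearing in a rule of length ≥ 2: X1 → if, X2 → stmt, X3 → else.
Binarize each right-hand side of length ≥ 3 by chaining fresh nonterminals (Y1, Y2, …): affected rules were E → F X1 X2 X1.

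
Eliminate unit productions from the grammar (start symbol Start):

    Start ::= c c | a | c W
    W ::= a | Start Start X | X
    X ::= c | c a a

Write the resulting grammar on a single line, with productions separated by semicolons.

Unit pairs: W ⇒* {X}.
For every A with A ⇒* B via unit rules, add B's non-unit alternatives to A; then delete every rule of the form X → Y.

Start ::= c c | a | c W; W ::= c | c a a | a | Start Start X; X ::= c | c a a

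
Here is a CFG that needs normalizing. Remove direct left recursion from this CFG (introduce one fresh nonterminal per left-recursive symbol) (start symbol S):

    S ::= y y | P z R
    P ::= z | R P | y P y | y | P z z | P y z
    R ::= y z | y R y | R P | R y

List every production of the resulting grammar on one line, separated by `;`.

Left recursion appears on P, R.
For P: α = {z z, y z}, β = {z, R P, y P y, y}. Rewrite as P → β P' and P' → α P' | ε.
For R: α = {P, y}, β = {y z, y R y}. Rewrite as R → β R' and R' → α R' | ε.

S ::= y y | P z R; P ::= z P' | R P P' | y P y P' | y P'; R ::= y z R' | y R y R'; P' ::= z z P' | y z P' | ε; R' ::= P R' | y R' | ε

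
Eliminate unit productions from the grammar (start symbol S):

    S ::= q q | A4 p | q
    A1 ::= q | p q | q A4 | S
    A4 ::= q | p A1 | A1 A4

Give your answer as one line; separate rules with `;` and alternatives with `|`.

S ::= q q | A4 p | q; A1 ::= q | p q | q A4 | q q | A4 p; A4 ::= q | p A1 | A1 A4

Unit pairs: A1 ⇒* {S}.
For every A with A ⇒* B via unit rules, add B's non-unit alternatives to A; then delete every rule of the form X → Y.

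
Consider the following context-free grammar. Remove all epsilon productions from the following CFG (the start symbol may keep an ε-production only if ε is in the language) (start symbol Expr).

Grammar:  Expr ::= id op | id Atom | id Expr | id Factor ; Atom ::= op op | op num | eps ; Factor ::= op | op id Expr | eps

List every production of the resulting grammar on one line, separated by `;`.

Expr ::= id op | id Atom | id | id Expr | id Factor; Atom ::= op op | op num; Factor ::= op | op id Expr

The nullable symbols are {Atom, Factor}.
ε ∉ L(G), so no ε-production is kept.
For each production, add variants omitting each subset of nullable occurrences: Expr → id Atom gives id Atom | id.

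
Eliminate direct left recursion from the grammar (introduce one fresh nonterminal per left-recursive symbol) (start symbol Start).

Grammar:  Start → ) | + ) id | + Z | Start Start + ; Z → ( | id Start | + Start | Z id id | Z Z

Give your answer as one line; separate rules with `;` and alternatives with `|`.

Start, Z are directly left-recursive.
For Start: α = {Start +}, β = {), + ) id, + Z}. Rewrite as Start → β Start1 and Start1 → α Start1 | ε.
For Z: α = {id id, Z}, β = {(, id Start, + Start}. Rewrite as Z → β Z1 and Z1 → α Z1 | ε.

Start → ) Start1 | + ) id Start1 | + Z Start1; Z → ( Z1 | id Start Z1 | + Start Z1; Start1 → Start + Start1 | ε; Z1 → id id Z1 | Z Z1 | ε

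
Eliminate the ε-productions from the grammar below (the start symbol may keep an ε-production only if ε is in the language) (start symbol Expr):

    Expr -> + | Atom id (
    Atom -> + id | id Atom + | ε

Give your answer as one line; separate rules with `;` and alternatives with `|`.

Expr -> + | Atom id ( | id (; Atom -> + id | id Atom + | id +

Nullable set = {Atom}.
ε ∉ L(G), so no ε-production is kept.
For each production, add variants omitting each subset of nullable occurrences: Expr → Atom id ( gives Atom id ( | id (. Atom → id Atom + gives id Atom + | id +.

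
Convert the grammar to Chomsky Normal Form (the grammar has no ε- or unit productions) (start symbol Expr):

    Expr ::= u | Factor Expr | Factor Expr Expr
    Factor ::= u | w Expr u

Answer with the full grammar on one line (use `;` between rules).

Introduce a nonterminal for each terminal appearing in a rule of length ≥ 2: X1 → w, X2 → u.
Binarize each right-hand side of length ≥ 3 by chaining fresh nonterminals (Y1, Y2, …): affected rules were Expr → Factor Expr Expr; Factor → X1 Expr X2.

Expr ::= u | Factor Expr | Factor Y1; Factor ::= u | X1 Y2; X1 ::= w; X2 ::= u; Y1 ::= Expr Expr; Y2 ::= Expr X2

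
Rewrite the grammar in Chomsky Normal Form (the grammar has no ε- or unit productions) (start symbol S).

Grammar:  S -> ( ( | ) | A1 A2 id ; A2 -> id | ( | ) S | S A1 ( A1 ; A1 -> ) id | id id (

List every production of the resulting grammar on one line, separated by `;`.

S -> X1 X1 | ) | A1 Y1; A2 -> id | ( | X3 S | S Y2; A1 -> X3 X2 | X2 Y4; X1 -> (; X2 -> id; X3 -> ); Y1 -> A2 X2; Y2 -> A1 Y3; Y3 -> X1 A1; Y4 -> X2 X1

Introduce a nonterminal for each terminal appearing in a rule of length ≥ 2: X1 → (, X2 → id, X3 → ).
Binarize each right-hand side of length ≥ 3 by chaining fresh nonterminals (Y1, Y2, …): affected rules were S → A1 A2 X2; A2 → S A1 X1 A1; A1 → X2 X2 X1.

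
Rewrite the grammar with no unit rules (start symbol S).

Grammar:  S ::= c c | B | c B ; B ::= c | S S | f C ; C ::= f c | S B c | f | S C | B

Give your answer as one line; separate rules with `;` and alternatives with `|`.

Unit pairs: C ⇒* {B}; S ⇒* {B}.
For each unit pair (A, B), copy every non-unit production of B to A, then drop all unit productions.

S ::= c | S S | f C | c c | c B; B ::= c | S S | f C; C ::= c | S S | f C | f c | S B c | f | S C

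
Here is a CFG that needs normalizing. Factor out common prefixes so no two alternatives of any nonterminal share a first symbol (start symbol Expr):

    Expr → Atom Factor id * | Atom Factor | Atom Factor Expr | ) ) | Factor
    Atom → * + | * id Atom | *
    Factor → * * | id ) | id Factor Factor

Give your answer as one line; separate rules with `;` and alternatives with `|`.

Expr → ) ) | Factor | Atom Factor Expr1; Atom → * Atom1; Factor → * * | id Factor1; Expr1 → id * | eps | Expr; Atom1 → + | id Atom | eps; Factor1 → ) | Factor Factor

Expr has alternatives sharing prefix 'Atom Factor': factor to Expr → Atom Factor Expr1 with Expr1 → id * | ε | Expr.
Atom has alternatives sharing prefix '*': factor to Atom → * Atom1 with Atom1 → + | id Atom | ε.
Factor has alternatives sharing prefix 'id': factor to Factor → id Factor1 with Factor1 → ) | Factor Factor.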